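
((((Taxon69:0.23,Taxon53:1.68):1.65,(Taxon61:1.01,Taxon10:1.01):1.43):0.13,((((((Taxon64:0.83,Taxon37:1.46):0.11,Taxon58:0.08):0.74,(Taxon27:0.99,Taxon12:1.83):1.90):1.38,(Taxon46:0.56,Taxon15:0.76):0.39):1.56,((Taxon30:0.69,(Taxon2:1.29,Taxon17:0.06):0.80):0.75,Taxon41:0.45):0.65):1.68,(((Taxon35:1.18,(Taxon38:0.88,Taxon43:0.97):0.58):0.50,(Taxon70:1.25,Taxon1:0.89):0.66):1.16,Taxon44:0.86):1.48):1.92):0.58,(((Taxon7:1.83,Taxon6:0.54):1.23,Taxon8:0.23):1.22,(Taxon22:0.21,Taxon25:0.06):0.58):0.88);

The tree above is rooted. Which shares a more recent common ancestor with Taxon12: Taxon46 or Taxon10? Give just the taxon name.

The MRCA of Taxon12 and Taxon46 subtends ((((Taxon64,Taxon37),Taxon58),(Taxon27,Taxon12)),(Taxon46,Taxon15)) (7 taxa).
The MRCA of Taxon12 and Taxon10 subtends (((Taxon69,Taxon53),(Taxon61,Taxon10)),((((((Taxon64,Taxon37),Taxon58),(Taxon27,Taxon12)),(Taxon46,Taxon15)),((Taxon30,(Taxon2,Taxon17)),Taxon41)),(((Taxon35,(Taxon38,Taxon43)),(Taxon70,Taxon1)),Taxon44))) (21 taxa).
The first is nested inside the second, so Taxon12 shares a more recent common ancestor with Taxon46.

Taxon46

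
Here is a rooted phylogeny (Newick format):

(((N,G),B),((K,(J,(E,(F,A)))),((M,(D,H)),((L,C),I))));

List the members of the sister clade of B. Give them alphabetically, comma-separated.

B attaches to the tree at the node subtending ((N,G),B).
The other lineage descending from that same node — the sister group — is (N,G); its 2 tips in alphabetical order are the answer.

G, N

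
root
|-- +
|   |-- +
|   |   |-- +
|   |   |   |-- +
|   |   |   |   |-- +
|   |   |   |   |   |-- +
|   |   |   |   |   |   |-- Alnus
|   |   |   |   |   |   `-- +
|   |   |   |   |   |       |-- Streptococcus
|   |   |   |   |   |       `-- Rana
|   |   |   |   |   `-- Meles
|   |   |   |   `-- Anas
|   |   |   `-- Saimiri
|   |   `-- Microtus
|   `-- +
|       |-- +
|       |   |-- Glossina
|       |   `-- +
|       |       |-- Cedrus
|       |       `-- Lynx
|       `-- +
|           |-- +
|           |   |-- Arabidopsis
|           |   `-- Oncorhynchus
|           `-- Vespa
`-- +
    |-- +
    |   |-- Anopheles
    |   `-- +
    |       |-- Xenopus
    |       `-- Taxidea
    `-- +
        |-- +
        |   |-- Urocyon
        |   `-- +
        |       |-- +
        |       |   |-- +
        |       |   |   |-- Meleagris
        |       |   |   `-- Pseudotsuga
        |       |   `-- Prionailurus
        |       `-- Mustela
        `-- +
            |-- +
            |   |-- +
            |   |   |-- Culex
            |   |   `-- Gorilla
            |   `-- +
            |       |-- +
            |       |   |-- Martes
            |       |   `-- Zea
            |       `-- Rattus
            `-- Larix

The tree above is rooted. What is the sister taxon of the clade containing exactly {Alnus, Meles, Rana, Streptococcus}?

Anas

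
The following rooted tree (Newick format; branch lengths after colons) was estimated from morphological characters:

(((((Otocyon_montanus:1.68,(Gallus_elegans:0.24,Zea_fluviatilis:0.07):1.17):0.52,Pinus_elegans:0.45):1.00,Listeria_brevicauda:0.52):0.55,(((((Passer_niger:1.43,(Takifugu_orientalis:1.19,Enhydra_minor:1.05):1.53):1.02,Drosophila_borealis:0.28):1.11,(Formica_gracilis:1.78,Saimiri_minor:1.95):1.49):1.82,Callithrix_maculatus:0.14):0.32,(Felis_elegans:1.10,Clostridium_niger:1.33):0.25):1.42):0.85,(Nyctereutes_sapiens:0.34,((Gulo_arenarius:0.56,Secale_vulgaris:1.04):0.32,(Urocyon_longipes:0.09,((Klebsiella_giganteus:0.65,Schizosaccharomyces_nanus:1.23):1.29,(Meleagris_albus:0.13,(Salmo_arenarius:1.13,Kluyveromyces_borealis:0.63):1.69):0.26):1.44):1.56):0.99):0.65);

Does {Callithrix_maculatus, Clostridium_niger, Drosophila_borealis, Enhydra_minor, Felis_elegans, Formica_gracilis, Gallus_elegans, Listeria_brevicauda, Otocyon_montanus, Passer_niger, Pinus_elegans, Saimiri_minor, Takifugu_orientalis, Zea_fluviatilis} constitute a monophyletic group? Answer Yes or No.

Yes

The most recent common ancestor of these taxa subtends ((((Otocyon_montanus,(Gallus_elegans,Zea_fluviatilis)),Pinus_elegans),Listeria_brevicauda),(((((Passer_niger,(Takifugu_orientalis,Enhydra_minor)),Drosophila_borealis),(Formica_gracilis,Saimiri_minor)),Callithrix_maculatus),(Felis_elegans,Clostridium_niger))).
That clade has exactly 14 tips — every listed taxon and nothing else — so the group is monophyletic.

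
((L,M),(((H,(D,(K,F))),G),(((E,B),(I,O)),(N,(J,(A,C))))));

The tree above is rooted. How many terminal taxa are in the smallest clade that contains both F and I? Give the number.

13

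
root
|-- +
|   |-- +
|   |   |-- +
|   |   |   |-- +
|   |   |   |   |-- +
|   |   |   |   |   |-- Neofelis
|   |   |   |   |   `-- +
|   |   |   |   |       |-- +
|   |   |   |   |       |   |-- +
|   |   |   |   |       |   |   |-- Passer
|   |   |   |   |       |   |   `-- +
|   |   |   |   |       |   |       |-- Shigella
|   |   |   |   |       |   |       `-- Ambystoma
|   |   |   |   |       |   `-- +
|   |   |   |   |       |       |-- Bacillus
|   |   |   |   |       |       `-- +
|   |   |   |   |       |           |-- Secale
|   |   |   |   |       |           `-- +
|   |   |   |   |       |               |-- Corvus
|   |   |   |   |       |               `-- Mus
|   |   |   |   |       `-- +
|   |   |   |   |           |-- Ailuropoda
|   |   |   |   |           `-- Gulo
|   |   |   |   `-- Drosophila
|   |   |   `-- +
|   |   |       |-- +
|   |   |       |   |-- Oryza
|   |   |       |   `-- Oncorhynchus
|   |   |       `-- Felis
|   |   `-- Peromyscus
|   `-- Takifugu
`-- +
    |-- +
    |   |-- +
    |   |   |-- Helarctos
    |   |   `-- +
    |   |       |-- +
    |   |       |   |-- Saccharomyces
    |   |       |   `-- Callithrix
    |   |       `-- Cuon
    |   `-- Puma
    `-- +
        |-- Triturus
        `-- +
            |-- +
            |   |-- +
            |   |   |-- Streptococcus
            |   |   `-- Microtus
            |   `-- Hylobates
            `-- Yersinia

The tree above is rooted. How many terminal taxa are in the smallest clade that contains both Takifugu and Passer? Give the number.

16

The MRCA of Takifugu and Passer is the node subtending (((((Neofelis,(((Passer,(Shigella,Ambystoma)),(Bacillus,(Secale,(Corvus,Mus)))),(Ailuropoda,Gulo))),Drosophila),((Oryza,Oncorhynchus),Felis)),Peromyscus),Takifugu).
That clade contains 16 terminal taxa: Ailuropoda, Ambystoma, Bacillus, Corvus, Drosophila, Felis, Gulo, Mus, Neofelis, Oncorhynchus, Oryza, Passer, Peromyscus, Secale, Shigella, Takifugu.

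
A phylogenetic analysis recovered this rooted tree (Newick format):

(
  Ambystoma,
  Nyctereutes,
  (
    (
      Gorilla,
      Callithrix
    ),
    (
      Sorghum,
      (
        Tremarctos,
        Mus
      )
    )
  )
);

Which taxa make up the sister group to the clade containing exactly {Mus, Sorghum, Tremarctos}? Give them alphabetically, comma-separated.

Callithrix, Gorilla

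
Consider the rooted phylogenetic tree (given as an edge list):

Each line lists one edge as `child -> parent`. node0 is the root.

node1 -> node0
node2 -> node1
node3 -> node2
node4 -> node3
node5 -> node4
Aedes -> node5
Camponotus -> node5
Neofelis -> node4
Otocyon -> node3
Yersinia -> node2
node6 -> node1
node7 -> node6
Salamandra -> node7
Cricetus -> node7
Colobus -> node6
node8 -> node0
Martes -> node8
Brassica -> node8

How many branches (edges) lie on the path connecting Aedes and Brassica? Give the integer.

The MRCA of Aedes and Brassica is the root of the tree.
From Aedes up to that node: 6 branches. From Brassica up to the same node: 2 branches. Total: 6 + 2 = 8.

8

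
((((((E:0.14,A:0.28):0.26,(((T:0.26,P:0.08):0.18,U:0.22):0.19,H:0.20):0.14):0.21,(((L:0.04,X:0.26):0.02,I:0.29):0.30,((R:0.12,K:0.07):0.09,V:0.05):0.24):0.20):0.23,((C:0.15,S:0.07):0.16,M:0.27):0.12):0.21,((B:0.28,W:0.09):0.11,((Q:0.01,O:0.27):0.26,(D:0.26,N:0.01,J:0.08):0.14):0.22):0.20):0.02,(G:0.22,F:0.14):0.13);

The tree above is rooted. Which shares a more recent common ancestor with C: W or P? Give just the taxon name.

P

The MRCA of C and P subtends ((((E,A),(((T,P),U),H)),(((L,X),I),((R,K),V))),((C,S),M)) (15 taxa).
The MRCA of C and W subtends (((((E,A),(((T,P),U),H)),(((L,X),I),((R,K),V))),((C,S),M)),((B,W),((Q,O),(D,N,J)))) (22 taxa).
The first is nested inside the second, so C shares a more recent common ancestor with P.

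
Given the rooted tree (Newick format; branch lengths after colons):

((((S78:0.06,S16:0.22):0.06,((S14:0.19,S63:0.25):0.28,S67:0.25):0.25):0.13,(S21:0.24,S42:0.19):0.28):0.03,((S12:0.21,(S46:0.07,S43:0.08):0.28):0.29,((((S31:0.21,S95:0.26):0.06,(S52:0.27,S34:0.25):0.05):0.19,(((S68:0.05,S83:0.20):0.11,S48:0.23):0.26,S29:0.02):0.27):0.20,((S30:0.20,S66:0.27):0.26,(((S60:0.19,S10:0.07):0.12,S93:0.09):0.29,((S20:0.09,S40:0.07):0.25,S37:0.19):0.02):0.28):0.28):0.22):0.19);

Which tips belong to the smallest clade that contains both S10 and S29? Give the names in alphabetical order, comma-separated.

Tracing S10: it sits inside (S60,S10).
Tracing S29: it sits inside (((S68,S83),S48),S29).
The smallest clade enclosing both is ((((S31,S95),(S52,S34)),(((S68,S83),S48),S29)),((S30,S66),(((S60,S10),S93),((S20,S40),S37)))); the answer is its 16 terminal taxa in alphabetical order.

S10, S20, S29, S30, S31, S34, S37, S40, S48, S52, S60, S66, S68, S83, S93, S95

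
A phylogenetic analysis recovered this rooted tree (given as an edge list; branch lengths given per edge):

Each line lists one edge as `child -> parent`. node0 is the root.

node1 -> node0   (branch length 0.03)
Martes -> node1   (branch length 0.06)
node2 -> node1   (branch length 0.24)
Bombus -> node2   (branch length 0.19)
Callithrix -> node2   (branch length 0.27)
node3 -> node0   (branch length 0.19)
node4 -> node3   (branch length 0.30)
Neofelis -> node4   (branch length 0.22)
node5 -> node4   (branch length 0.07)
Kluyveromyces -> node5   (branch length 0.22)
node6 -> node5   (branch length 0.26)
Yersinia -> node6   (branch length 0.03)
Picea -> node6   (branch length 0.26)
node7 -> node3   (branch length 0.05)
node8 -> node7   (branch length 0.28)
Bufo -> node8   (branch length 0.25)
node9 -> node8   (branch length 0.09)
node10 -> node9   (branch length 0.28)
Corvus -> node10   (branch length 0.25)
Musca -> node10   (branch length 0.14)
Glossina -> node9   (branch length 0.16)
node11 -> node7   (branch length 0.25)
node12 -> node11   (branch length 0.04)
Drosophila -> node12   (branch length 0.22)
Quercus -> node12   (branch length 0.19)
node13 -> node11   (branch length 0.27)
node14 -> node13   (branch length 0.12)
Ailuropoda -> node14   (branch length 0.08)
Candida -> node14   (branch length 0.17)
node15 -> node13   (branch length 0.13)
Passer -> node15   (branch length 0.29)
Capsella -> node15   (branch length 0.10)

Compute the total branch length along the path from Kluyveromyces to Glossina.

The path runs Kluyveromyces → … → MRCA → … → Glossina; the MRCA is the node subtending ((Neofelis,(Kluyveromyces,(Yersinia,Picea))),((Bufo,((Corvus,Musca),Glossina)),((Drosophila,Quercus),((Ailuropoda,Candida),(Passer,Capsella))))).
Branch lengths along that path: 0.22 + 0.07 + 0.30 + 0.05 + 0.28 + 0.09 + 0.16 = 1.17.

1.17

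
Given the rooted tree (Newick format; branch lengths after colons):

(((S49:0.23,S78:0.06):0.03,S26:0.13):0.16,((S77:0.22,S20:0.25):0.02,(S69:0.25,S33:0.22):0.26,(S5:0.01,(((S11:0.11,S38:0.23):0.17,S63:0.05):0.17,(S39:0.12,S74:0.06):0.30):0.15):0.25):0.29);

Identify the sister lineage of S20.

S77

S20 attaches to the tree at the node subtending (S77,S20).
The other lineage descending from that same node — the sister group — is the single tip S77.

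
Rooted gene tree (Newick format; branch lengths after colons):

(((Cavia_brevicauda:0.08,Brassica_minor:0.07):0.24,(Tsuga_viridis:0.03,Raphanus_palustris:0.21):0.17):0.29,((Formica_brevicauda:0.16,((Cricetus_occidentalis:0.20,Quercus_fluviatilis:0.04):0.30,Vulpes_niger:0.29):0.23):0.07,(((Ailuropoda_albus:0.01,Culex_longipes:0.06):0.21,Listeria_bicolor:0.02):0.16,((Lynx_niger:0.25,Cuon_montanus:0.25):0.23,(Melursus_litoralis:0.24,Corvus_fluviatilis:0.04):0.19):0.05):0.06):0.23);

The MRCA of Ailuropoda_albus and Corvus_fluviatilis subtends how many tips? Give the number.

7

The MRCA of Ailuropoda_albus and Corvus_fluviatilis is the node subtending (((Ailuropoda_albus,Culex_longipes),Listeria_bicolor),((Lynx_niger,Cuon_montanus),(Melursus_litoralis,Corvus_fluviatilis))).
That clade contains 7 terminal taxa: Ailuropoda_albus, Corvus_fluviatilis, Culex_longipes, Cuon_montanus, Listeria_bicolor, Lynx_niger, Melursus_litoralis.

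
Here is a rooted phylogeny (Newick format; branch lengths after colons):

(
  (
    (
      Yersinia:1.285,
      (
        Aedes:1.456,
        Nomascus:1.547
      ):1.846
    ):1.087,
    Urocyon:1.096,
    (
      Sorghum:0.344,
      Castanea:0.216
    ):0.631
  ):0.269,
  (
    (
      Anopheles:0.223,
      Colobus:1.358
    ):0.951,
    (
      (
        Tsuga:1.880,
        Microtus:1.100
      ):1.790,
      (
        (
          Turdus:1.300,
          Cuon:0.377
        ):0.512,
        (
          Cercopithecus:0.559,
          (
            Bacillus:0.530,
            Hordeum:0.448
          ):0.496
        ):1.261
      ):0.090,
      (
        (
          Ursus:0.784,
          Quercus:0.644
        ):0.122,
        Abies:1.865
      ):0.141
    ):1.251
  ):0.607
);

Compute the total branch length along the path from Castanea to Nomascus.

The path runs Castanea → … → MRCA → … → Nomascus; the MRCA is the node subtending ((Yersinia,(Aedes,Nomascus)),Urocyon,(Sorghum,Castanea)).
Branch lengths along that path: 0.216 + 0.631 + 1.087 + 1.846 + 1.547 = 5.327.

5.327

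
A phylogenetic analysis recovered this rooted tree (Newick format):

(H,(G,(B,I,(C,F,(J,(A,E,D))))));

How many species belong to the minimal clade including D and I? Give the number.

The MRCA of D and I is the node subtending (B,I,(C,F,(J,(A,E,D)))).
That clade contains 8 terminal taxa: A, B, C, D, E, F, I, J.

8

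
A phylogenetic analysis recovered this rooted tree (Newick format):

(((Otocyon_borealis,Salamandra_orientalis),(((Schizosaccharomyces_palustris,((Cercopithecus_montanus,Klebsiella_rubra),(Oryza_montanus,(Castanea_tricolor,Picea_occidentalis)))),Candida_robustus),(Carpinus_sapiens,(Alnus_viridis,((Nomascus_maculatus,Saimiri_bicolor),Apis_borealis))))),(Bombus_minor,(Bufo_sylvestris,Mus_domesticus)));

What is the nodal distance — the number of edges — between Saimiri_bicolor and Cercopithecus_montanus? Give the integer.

10

The MRCA of Saimiri_bicolor and Cercopithecus_montanus is the node subtending (((Schizosaccharomyces_palustris,((Cercopithecus_montanus,Klebsiella_rubra),(Oryza_montanus,(Castanea_tricolor,Picea_occidentalis)))),Candida_robustus),(Carpinus_sapiens,(Alnus_viridis,((Nomascus_maculatus,Saimiri_bicolor),Apis_borealis)))).
From Saimiri_bicolor up to that node: 5 branches. From Cercopithecus_montanus up to the same node: 5 branches. Total: 5 + 5 = 10.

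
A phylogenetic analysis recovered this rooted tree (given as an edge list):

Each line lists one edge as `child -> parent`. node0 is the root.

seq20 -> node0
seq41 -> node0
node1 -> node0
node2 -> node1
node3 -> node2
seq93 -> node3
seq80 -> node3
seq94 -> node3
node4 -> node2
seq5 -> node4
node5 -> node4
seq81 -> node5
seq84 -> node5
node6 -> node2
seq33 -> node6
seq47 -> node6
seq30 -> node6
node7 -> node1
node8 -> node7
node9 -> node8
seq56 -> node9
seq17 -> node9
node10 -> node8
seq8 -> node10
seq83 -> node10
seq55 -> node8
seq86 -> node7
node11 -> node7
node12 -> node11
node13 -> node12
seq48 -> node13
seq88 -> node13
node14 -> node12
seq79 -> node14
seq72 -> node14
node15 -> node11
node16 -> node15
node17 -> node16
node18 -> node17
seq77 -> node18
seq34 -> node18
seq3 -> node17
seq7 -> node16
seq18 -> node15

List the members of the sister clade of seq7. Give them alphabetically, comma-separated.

seq7 attaches to the tree at the node subtending (((seq77,seq34),seq3),seq7).
The other lineage descending from that same node — the sister group — is ((seq77,seq34),seq3); its 3 tips in alphabetical order are the answer.

seq3, seq34, seq77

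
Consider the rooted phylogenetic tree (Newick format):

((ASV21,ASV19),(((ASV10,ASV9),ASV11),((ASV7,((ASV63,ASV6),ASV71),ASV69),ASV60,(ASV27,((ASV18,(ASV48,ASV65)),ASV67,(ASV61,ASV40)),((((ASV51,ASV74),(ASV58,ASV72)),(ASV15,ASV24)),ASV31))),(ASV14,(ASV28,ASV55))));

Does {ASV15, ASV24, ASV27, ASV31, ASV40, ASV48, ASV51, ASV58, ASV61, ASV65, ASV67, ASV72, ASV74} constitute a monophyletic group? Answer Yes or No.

No

The MRCA of the listed taxa subtends (ASV27,((ASV18,(ASV48,ASV65)),ASV67,(ASV61,ASV40)),((((ASV51,ASV74),(ASV58,ASV72)),(ASV15,ASV24)),ASV31)).
That clade also contains ASV18, which is not in the proposed group, so the group is not monophyletic.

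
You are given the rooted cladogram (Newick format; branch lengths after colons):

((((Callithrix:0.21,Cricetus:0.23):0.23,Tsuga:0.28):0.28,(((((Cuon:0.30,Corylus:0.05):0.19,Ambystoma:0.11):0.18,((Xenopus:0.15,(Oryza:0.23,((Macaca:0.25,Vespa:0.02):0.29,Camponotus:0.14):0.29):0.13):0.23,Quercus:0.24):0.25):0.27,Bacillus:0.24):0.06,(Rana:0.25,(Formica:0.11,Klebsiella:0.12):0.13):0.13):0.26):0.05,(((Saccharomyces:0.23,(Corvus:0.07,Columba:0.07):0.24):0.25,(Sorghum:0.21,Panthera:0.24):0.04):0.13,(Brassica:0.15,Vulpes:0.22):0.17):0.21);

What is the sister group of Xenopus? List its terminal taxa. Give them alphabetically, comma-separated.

Xenopus attaches to the tree at the node subtending (Xenopus,(Oryza,((Macaca,Vespa),Camponotus))).
The other lineage descending from that same node — the sister group — is (Oryza,((Macaca,Vespa),Camponotus)); its 4 tips in alphabetical order are the answer.

Camponotus, Macaca, Oryza, Vespa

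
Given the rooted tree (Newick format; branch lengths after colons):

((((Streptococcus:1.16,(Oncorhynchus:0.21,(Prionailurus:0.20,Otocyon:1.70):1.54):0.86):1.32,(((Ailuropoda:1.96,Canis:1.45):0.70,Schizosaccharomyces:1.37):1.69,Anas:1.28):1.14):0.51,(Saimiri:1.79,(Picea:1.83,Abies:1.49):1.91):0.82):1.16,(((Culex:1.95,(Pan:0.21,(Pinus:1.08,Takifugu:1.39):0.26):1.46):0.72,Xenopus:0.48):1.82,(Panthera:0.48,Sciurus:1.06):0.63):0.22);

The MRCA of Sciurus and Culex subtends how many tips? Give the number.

7

The MRCA of Sciurus and Culex is the node subtending (((Culex,(Pan,(Pinus,Takifugu))),Xenopus),(Panthera,Sciurus)).
That clade contains 7 terminal taxa: Culex, Pan, Panthera, Pinus, Sciurus, Takifugu, Xenopus.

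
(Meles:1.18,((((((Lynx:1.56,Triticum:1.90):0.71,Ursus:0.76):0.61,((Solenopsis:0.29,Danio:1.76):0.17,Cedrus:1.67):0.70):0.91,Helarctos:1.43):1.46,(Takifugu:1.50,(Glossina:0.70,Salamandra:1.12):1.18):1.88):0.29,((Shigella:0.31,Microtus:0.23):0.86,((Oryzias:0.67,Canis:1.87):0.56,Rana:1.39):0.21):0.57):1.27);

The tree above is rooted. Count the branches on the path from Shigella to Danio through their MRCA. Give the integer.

The MRCA of Shigella and Danio is the node subtending ((((((Lynx,Triticum),Ursus),((Solenopsis,Danio),Cedrus)),Helarctos),(Takifugu,(Glossina,Salamandra))),((Shigella,Microtus),((Oryzias,Canis),Rana))).
From Shigella up to that node: 3 branches. From Danio up to the same node: 6 branches. Total: 3 + 6 = 9.

9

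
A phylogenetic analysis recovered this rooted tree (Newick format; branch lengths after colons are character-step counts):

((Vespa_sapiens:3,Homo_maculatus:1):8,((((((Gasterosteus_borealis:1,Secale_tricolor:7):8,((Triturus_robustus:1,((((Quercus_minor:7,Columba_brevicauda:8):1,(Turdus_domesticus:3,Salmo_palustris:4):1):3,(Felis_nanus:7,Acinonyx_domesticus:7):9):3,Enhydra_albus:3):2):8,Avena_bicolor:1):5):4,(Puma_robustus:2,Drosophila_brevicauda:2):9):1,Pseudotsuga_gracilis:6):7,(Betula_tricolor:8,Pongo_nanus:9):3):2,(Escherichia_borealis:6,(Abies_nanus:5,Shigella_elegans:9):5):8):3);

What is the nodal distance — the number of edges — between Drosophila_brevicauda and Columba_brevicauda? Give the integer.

10

The MRCA of Drosophila_brevicauda and Columba_brevicauda is the node subtending (((Gasterosteus_borealis,Secale_tricolor),((Triturus_robustus,((((Quercus_minor,Columba_brevicauda),(Turdus_domesticus,Salmo_palustris)),(Felis_nanus,Acinonyx_domesticus)),Enhydra_albus)),Avena_bicolor)),(Puma_robustus,Drosophila_brevicauda)).
From Drosophila_brevicauda up to that node: 2 branches. From Columba_brevicauda up to the same node: 8 branches. Total: 2 + 8 = 10.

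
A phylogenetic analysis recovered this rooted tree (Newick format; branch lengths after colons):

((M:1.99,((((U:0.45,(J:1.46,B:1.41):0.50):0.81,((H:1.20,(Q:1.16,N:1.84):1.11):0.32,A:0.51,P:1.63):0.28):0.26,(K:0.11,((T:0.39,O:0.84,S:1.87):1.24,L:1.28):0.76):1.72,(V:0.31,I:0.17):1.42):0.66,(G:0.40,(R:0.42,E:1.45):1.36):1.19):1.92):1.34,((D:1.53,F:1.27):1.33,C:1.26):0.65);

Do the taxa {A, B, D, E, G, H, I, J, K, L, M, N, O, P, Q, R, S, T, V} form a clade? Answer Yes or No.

The MRCA of the listed taxa is the root, so the smallest clade containing them is the whole tree.
That clade also contains C, F, U, which are not in the proposed group, so the group is not monophyletic.

No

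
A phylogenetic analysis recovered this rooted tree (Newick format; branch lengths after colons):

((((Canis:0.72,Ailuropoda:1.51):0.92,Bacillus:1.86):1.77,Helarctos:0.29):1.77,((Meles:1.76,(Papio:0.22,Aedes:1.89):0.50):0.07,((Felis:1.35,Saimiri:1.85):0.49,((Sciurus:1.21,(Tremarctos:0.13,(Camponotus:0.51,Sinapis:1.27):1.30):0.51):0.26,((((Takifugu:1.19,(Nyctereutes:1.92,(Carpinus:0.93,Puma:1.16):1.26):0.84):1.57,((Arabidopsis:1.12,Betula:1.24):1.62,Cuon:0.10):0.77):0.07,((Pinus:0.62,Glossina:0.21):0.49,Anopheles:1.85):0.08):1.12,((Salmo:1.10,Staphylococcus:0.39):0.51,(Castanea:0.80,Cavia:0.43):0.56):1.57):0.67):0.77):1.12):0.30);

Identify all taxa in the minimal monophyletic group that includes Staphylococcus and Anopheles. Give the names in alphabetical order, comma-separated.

Anopheles, Arabidopsis, Betula, Carpinus, Castanea, Cavia, Cuon, Glossina, Nyctereutes, Pinus, Puma, Salmo, Staphylococcus, Takifugu

Tracing Staphylococcus: it sits inside (Salmo,Staphylococcus).
Tracing Anopheles: it sits inside ((Pinus,Glossina),Anopheles).
The smallest clade enclosing both is ((((Takifugu,(Nyctereutes,(Carpinus,Puma))),((Arabidopsis,Betula),Cuon)),((Pinus,Glossina),Anopheles)),((Salmo,Staphylococcus),(Castanea,Cavia))); the answer is its 14 terminal taxa in alphabetical order.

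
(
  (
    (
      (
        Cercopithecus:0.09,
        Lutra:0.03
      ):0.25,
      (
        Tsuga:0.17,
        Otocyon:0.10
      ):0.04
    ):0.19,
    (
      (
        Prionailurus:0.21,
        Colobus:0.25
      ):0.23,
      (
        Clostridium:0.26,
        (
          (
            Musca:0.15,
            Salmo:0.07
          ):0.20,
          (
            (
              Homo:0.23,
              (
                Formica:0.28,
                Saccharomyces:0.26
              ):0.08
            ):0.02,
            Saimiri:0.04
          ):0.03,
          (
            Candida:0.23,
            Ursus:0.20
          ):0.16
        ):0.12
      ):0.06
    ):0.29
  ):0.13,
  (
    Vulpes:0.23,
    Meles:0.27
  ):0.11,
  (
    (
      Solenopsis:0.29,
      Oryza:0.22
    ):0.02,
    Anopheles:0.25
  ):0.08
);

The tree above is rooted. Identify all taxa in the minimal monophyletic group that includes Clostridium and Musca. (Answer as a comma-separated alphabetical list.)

Candida, Clostridium, Formica, Homo, Musca, Saccharomyces, Saimiri, Salmo, Ursus

Tracing Clostridium: it sits inside (Clostridium,((Musca,Salmo),((Homo,(Formica,Saccharomyces)),Saimiri),(Candida,Ursus))).
Tracing Musca: it sits inside (Musca,Salmo).
The smallest clade enclosing both is (Clostridium,((Musca,Salmo),((Homo,(Formica,Saccharomyces)),Saimiri),(Candida,Ursus))); the answer is its 9 terminal taxa in alphabetical order.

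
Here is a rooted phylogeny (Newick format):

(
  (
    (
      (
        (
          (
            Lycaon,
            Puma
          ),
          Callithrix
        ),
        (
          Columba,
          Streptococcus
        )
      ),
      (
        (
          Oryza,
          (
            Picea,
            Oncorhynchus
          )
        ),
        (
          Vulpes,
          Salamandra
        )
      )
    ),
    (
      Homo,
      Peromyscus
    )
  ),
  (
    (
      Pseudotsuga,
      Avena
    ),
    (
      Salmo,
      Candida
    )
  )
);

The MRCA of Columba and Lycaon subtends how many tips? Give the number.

The MRCA of Columba and Lycaon is the node subtending (((Lycaon,Puma),Callithrix),(Columba,Streptococcus)).
That clade contains 5 terminal taxa: Callithrix, Columba, Lycaon, Puma, Streptococcus.

5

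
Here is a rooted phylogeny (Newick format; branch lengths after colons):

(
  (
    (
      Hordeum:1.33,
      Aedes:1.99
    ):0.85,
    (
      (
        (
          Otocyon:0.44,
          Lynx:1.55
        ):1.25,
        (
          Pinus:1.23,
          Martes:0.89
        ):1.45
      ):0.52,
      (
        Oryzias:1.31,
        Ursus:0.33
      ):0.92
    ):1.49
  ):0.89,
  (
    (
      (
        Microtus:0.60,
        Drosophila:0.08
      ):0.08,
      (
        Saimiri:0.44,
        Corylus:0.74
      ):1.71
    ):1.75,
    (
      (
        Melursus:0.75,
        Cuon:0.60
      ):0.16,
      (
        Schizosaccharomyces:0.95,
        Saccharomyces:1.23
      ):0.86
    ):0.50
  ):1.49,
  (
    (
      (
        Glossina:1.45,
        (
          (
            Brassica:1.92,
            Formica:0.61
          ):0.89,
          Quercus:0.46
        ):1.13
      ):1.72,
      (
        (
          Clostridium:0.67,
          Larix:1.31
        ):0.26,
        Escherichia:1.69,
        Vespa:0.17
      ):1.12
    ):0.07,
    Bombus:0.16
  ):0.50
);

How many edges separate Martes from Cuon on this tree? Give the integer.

The MRCA of Martes and Cuon is the root of the tree.
From Martes up to that node: 5 branches. From Cuon up to the same node: 4 branches. Total: 5 + 4 = 9.

9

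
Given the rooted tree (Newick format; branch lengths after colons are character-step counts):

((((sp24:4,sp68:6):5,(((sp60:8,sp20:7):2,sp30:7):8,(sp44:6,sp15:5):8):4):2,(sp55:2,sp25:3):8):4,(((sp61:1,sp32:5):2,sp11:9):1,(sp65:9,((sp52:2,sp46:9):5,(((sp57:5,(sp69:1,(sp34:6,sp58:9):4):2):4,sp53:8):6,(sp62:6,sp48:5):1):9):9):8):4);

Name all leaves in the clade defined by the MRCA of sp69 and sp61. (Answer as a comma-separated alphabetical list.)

sp11, sp32, sp34, sp46, sp48, sp52, sp53, sp57, sp58, sp61, sp62, sp65, sp69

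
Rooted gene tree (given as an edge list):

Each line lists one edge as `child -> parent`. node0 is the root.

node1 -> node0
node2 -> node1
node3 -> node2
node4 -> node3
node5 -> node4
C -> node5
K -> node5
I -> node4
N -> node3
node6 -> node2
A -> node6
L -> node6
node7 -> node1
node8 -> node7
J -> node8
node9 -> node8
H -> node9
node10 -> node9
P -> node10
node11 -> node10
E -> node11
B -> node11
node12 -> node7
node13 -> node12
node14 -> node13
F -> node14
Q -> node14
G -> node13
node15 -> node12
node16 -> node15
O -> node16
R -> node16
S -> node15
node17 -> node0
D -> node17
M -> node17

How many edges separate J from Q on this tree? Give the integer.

The MRCA of J and Q is the node subtending ((J,(H,(P,(E,B)))),(((F,Q),G),((O,R),S))).
From J up to that node: 2 branches. From Q up to the same node: 4 branches. Total: 2 + 4 = 6.

6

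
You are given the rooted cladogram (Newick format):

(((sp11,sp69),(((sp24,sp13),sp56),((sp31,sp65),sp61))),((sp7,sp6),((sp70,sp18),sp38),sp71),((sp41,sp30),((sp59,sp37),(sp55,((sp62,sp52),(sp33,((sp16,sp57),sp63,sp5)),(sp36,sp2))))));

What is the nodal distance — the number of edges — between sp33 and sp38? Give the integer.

The MRCA of sp33 and sp38 is the root of the tree.
From sp33 up to that node: 6 branches. From sp38 up to the same node: 3 branches. Total: 6 + 3 = 9.

9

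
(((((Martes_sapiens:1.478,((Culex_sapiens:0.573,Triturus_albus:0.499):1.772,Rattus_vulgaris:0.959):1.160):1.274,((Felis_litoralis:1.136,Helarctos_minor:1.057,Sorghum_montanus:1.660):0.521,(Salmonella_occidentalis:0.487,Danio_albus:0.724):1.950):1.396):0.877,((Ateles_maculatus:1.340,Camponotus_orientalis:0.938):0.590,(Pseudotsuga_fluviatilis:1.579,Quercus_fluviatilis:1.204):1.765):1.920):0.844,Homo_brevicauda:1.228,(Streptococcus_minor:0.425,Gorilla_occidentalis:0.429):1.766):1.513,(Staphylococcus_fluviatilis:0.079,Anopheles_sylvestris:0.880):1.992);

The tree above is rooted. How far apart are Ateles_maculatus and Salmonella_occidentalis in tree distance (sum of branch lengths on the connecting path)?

The path runs Ateles_maculatus → … → MRCA → … → Salmonella_occidentalis; the MRCA is the node subtending (((Martes_sapiens,((Culex_sapiens,Triturus_albus),Rattus_vulgaris)),((Felis_litoralis,Helarctos_minor,Sorghum_montanus),(Salmonella_occidentalis,Danio_albus))),((Ateles_maculatus,Camponotus_orientalis),(Pseudotsuga_fluviatilis,Quercus_fluviatilis))).
Branch lengths along that path: 1.340 + 0.590 + 1.920 + 0.877 + 1.396 + 1.950 + 0.487 = 8.560.

8.560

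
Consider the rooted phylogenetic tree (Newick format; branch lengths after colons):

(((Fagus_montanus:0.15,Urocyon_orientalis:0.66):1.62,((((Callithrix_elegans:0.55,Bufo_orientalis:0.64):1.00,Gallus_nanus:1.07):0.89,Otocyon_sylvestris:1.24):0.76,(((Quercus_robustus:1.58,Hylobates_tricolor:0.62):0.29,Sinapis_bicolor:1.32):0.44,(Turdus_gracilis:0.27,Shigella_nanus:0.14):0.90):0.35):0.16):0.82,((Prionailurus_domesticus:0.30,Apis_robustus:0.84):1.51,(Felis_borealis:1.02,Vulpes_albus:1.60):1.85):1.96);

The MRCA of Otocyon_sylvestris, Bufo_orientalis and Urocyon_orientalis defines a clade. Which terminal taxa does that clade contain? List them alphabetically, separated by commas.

Tracing Otocyon_sylvestris: it sits inside (((Callithrix_elegans,Bufo_orientalis),Gallus_nanus),Otocyon_sylvestris).
Tracing Bufo_orientalis: it sits inside (Callithrix_elegans,Bufo_orientalis).
Tracing Urocyon_orientalis: it sits inside (Fagus_montanus,Urocyon_orientalis).
The smallest clade enclosing all 3 is ((Fagus_montanus,Urocyon_orientalis),((((Callithrix_elegans,Bufo_orientalis),Gallus_nanus),Otocyon_sylvestris),(((Quercus_robustus,Hylobates_tricolor),Sinapis_bicolor),(Turdus_gracilis,Shigella_nanus)))); the answer is its 11 terminal taxa in alphabetical order.

Bufo_orientalis, Callithrix_elegans, Fagus_montanus, Gallus_nanus, Hylobates_tricolor, Otocyon_sylvestris, Quercus_robustus, Shigella_nanus, Sinapis_bicolor, Turdus_gracilis, Urocyon_orientalis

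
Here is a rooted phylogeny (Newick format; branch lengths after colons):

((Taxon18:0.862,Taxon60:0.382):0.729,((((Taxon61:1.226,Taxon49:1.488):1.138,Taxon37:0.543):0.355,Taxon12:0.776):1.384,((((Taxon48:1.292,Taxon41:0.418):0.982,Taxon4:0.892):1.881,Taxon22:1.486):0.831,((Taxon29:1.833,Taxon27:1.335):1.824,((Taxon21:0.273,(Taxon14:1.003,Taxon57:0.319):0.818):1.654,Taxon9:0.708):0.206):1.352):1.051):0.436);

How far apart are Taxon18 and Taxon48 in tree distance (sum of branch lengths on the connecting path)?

The path runs Taxon18 → … → MRCA → … → Taxon48; the MRCA is the root of the tree.
Branch lengths along that path: 0.862 + 0.729 + 0.436 + 1.051 + 0.831 + 1.881 + 0.982 + 1.292 = 8.064.

8.064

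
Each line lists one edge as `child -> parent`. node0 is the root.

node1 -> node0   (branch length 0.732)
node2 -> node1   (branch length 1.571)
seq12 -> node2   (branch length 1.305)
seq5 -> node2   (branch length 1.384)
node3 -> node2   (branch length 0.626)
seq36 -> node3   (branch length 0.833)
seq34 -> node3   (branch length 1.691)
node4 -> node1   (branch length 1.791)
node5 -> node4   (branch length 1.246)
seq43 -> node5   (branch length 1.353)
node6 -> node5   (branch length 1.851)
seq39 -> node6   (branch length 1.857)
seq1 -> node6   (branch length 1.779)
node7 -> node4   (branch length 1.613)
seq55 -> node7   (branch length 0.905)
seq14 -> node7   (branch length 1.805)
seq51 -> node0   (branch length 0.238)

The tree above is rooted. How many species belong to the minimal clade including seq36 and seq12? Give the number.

The MRCA of seq36 and seq12 is the node subtending (seq12,seq5,(seq36,seq34)).
That clade contains 4 terminal taxa: seq12, seq34, seq36, seq5.

4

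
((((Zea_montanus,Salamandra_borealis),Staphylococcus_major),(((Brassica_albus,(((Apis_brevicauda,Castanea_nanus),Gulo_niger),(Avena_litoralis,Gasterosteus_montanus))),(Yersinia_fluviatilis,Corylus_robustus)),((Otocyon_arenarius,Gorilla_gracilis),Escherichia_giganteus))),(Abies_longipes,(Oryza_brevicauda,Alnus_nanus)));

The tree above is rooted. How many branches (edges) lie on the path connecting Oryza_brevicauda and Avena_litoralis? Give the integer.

10

The MRCA of Oryza_brevicauda and Avena_litoralis is the root of the tree.
From Oryza_brevicauda up to that node: 3 branches. From Avena_litoralis up to the same node: 7 branches. Total: 3 + 7 = 10.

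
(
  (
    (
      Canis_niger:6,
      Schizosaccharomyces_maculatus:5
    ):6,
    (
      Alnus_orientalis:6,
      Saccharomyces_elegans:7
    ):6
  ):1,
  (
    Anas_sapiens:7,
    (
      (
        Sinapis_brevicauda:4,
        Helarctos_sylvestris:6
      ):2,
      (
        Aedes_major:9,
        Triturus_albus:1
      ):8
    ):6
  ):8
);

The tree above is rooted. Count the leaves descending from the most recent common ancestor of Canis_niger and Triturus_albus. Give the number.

9

The MRCA of Canis_niger and Triturus_albus is the root, so the clade is the entire tree.
That clade contains 9 terminal taxa: Aedes_major, Alnus_orientalis, Anas_sapiens, Canis_niger, Helarctos_sylvestris, Saccharomyces_elegans, Schizosaccharomyces_maculatus, Sinapis_brevicauda, Triturus_albus.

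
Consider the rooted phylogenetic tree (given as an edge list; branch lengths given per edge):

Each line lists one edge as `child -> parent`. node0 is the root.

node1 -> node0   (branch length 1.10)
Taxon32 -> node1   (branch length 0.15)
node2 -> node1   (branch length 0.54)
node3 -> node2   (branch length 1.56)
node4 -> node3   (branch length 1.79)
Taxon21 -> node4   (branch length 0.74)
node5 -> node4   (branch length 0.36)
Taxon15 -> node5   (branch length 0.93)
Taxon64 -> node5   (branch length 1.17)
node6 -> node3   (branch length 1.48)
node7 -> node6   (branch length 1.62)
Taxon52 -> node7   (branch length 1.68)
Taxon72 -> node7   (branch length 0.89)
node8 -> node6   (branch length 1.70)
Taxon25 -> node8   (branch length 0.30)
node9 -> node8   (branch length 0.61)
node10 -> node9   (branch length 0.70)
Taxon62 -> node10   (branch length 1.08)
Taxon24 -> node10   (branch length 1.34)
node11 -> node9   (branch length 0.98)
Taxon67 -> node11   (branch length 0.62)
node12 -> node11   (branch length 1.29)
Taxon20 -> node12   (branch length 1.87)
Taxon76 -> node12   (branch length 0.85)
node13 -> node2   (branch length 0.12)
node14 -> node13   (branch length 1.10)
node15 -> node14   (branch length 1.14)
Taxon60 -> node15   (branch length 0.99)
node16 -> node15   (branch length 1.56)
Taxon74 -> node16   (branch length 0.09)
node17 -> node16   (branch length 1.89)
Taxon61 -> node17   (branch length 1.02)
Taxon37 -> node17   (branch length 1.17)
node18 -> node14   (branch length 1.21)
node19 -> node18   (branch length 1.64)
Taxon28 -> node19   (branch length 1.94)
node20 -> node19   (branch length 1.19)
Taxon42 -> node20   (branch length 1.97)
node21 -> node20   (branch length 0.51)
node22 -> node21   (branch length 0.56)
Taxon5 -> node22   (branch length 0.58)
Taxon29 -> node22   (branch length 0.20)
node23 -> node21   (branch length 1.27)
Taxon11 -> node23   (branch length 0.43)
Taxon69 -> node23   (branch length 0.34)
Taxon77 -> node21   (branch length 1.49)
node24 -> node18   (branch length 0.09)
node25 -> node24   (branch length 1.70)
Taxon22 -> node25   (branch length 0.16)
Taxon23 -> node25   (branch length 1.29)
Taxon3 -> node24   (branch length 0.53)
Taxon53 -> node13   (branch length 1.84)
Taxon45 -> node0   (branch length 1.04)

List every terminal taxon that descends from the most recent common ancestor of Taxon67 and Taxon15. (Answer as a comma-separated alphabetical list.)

Taxon15, Taxon20, Taxon21, Taxon24, Taxon25, Taxon52, Taxon62, Taxon64, Taxon67, Taxon72, Taxon76

Tracing Taxon67: it sits inside (Taxon67,(Taxon20,Taxon76)).
Tracing Taxon15: it sits inside (Taxon15,Taxon64).
The smallest clade enclosing both is ((Taxon21,(Taxon15,Taxon64)),((Taxon52,Taxon72),(Taxon25,((Taxon62,Taxon24),(Taxon67,(Taxon20,Taxon76)))))); the answer is its 11 terminal taxa in alphabetical order.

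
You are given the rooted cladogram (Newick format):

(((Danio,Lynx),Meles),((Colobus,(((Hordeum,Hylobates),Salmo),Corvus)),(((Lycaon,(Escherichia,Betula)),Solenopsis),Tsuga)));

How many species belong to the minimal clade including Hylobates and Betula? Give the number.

10

The MRCA of Hylobates and Betula is the node subtending ((Colobus,(((Hordeum,Hylobates),Salmo),Corvus)),(((Lycaon,(Escherichia,Betula)),Solenopsis),Tsuga)).
That clade contains 10 terminal taxa: Betula, Colobus, Corvus, Escherichia, Hordeum, Hylobates, Lycaon, Salmo, Solenopsis, Tsuga.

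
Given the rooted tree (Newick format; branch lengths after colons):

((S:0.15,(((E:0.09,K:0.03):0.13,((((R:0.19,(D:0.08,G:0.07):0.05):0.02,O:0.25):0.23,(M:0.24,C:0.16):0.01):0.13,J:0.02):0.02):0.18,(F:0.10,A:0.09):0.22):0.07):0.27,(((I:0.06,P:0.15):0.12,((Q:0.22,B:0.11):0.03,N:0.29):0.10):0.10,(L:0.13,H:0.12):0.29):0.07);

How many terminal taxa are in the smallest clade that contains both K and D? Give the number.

The MRCA of K and D is the node subtending ((E,K),((((R,(D,G)),O),(M,C)),J)).
That clade contains 9 terminal taxa: C, D, E, G, J, K, M, O, R.

9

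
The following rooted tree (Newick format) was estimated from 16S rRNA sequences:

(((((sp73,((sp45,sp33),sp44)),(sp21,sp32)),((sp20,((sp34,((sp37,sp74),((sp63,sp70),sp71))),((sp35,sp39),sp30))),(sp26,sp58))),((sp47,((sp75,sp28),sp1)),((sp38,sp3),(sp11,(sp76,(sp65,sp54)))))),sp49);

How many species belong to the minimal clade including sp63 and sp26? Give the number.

12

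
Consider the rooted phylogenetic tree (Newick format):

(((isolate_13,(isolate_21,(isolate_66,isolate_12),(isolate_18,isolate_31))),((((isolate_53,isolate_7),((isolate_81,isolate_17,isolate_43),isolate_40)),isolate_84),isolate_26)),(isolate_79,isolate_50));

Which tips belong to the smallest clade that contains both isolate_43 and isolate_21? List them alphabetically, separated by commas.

Tracing isolate_43: it sits inside (isolate_81,isolate_17,isolate_43).
Tracing isolate_21: it sits inside (isolate_21,(isolate_66,isolate_12),(isolate_18,isolate_31)).
The smallest clade enclosing both is ((isolate_13,(isolate_21,(isolate_66,isolate_12),(isolate_18,isolate_31))),((((isolate_53,isolate_7),((isolate_81,isolate_17,isolate_43),isolate_40)),isolate_84),isolate_26)); the answer is its 14 terminal taxa in alphabetical order.

isolate_12, isolate_13, isolate_17, isolate_18, isolate_21, isolate_26, isolate_31, isolate_40, isolate_43, isolate_53, isolate_66, isolate_7, isolate_81, isolate_84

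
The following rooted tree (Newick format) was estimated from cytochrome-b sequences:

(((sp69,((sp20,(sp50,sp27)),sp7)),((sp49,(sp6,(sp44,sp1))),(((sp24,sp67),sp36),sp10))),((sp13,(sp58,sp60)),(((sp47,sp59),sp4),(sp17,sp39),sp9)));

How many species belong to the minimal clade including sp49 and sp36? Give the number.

The MRCA of sp49 and sp36 is the node subtending ((sp49,(sp6,(sp44,sp1))),(((sp24,sp67),sp36),sp10)).
That clade contains 8 terminal taxa: sp1, sp10, sp24, sp36, sp44, sp49, sp6, sp67.

8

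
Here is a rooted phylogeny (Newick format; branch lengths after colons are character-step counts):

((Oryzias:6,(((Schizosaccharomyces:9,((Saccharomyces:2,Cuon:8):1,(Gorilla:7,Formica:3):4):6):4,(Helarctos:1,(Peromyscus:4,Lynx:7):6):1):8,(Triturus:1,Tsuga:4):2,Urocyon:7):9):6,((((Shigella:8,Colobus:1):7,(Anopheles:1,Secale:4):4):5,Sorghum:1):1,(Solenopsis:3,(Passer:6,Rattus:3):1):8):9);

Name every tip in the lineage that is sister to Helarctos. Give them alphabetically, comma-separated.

Lynx, Peromyscus

Helarctos attaches to the tree at the node subtending (Helarctos,(Peromyscus,Lynx)).
The other lineage descending from that same node — the sister group — is (Peromyscus,Lynx); its 2 tips in alphabetical order are the answer.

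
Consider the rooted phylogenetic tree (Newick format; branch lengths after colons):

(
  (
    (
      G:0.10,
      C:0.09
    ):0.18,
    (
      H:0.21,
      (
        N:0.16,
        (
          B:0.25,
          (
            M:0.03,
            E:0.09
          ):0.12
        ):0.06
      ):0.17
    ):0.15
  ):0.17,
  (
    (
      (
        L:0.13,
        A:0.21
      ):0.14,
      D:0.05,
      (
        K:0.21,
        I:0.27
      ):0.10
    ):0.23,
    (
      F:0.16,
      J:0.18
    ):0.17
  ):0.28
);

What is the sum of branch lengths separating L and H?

The path runs L → … → MRCA → … → H; the MRCA is the root of the tree.
Branch lengths along that path: 0.13 + 0.14 + 0.23 + 0.28 + 0.17 + 0.15 + 0.21 = 1.31.

1.31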